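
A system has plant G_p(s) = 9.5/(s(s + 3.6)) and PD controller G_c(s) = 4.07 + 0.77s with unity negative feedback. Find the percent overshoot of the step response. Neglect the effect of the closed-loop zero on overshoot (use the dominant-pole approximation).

Forward path: (4.07 + 0.77s)·9.5/(s(s+3.6)). The closed-loop characteristic equation is s² + (3.6 + 9.5·0.77)s + 9.5·4.07 = 0.
That is s² + 10.92s + 38.67 = 0, so ω_n = 6.218 rad/s and ζ = 10.92/(2·6.218) = 0.8777.
%OS = 100·exp(−πζ/√(1−ζ²)) = 0.317%.

0.317%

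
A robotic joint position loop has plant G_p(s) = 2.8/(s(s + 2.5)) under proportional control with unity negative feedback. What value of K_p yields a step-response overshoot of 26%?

From %OS = 100·exp(−πζ/√(1−ζ²)) = 26%, ζ = −ln(0.26)/√(π²+ln²(0.26)) = 0.3941.
Characteristic equation s² + 2.5s + 2.8K_p = 0 gives ζ = 2.5/(2√(2.8K_p)).
Setting ζ = 0.3941: √(2.8K_p) = 2.5/(2·0.3941) = 3.172, so K_p = 10.06/2.8 = 3.59.

K_p = 3.59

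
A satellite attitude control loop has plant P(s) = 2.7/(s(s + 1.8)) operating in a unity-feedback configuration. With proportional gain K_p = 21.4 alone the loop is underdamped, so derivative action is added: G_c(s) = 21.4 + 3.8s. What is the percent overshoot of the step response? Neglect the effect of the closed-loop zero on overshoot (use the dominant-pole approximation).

Forward path: (21.4 + 3.8s)·2.7/(s(s+1.8)). The closed-loop characteristic equation is s² + (1.8 + 2.7·3.8)s + 2.7·21.4 = 0.
That is s² + 12.06s + 57.78 = 0, so ω_n = 7.601 rad/s and ζ = 12.06/(2·7.601) = 0.7933.
%OS = 100·exp(−πζ/√(1−ζ²)) = 1.67%.

1.67%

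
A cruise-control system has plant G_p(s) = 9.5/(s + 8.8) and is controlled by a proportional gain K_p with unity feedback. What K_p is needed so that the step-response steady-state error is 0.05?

Steady-state error for a unit step on this type-0 loop is 1/(1 + K_p·G_p(0)).
G_p(0) = 1.08. Require 1/(1 + K_p·1.08) = 0.05, so 1 + 1.08·K_p = 20.
K_p = (20 − 1)/1.08 = 17.6.

K_p = 17.6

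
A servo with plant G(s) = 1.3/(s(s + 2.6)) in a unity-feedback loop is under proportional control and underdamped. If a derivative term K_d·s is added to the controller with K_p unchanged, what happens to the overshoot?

The derivative term adds K·K_d to the s-coefficient of the characteristic equation, raising 2ζω_n while ω_n is unchanged; ζ increases, so overshoot decreases.

decrease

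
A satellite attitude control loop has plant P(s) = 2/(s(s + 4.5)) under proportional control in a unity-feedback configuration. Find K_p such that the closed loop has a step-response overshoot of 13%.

K_p = 8.53

From %OS = 100·exp(−πζ/√(1−ζ²)) = 13%, ζ = −ln(0.13)/√(π²+ln²(0.13)) = 0.5446.
Characteristic equation s² + 4.5s + 2K_p = 0 gives ζ = 4.5/(2√(2K_p)).
Setting ζ = 0.5446: √(2K_p) = 4.5/(2·0.5446) = 4.131, so K_p = 17.07/2 = 8.53.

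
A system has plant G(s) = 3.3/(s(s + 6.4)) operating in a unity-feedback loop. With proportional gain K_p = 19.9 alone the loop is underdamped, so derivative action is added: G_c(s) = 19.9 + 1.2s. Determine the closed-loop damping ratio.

Forward path: (19.9 + 1.2s)·3.3/(s(s+6.4)). The closed-loop characteristic equation is s² + (6.4 + 3.3·1.2)s + 3.3·19.9 = 0.
That is s² + 10.36s + 65.67 = 0, so ω_n = 8.104 rad/s and ζ = 10.36/(2·8.104) = 0.6392.

ζ = 0.639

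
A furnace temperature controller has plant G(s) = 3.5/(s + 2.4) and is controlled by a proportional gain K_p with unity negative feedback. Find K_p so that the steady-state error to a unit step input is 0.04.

K_p = 16.5

Steady-state error for a unit step on this type-0 loop is 1/(1 + K_p·G(0)).
G(0) = 1.458. Require 1/(1 + K_p·1.458) = 0.04, so 1 + 1.458·K_p = 25.
K_p = (25 − 1)/1.458 = 16.5.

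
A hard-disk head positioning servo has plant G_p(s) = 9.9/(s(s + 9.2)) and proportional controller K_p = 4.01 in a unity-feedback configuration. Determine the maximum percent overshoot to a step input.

3.49%

The closed-loop denominator s² + 9.2s + 39.7 gives ω_n = √39.7 = 6.301 and ζ = 9.2/(2ω_n) = 0.7301.
%OS = 100·exp(−πζ/√(1−ζ²)) = 100·exp(−π·0.7301/√0.467) = 3.49%.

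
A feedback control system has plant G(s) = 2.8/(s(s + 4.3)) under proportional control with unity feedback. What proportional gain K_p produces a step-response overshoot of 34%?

K_p = 15.7

From %OS = 100·exp(−πζ/√(1−ζ²)) = 34%, ζ = −ln(0.34)/√(π²+ln²(0.34)) = 0.3248.
Characteristic equation s² + 4.3s + 2.8K_p = 0 gives ζ = 4.3/(2√(2.8K_p)).
Setting ζ = 0.3248: √(2.8K_p) = 4.3/(2·0.3248) = 6.62, so K_p = 43.82/2.8 = 15.7.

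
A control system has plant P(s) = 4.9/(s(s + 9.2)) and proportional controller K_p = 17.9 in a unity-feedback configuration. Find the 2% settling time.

Closed-loop characteristic equation: s² + 9.2s + 87.71 = 0, so ω_n = 9.365 rad/s and ζ = 9.2/(2·9.365) = 0.4912.
2% settling time T_s ≈ 4/(ζω_n) = 4/4.6 = 0.87 s.

T_s ≈ 0.87 s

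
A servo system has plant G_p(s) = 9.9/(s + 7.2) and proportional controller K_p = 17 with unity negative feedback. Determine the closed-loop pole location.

Closed-loop transfer function: T(s) = K_p·G_p(s)/(1 + K_p·G_p(s)) = 168.3/(s + 7.2 + 168.3) = 168.3/(s + 175.5).
The closed-loop pole is at s = −175.5.

s = -175.5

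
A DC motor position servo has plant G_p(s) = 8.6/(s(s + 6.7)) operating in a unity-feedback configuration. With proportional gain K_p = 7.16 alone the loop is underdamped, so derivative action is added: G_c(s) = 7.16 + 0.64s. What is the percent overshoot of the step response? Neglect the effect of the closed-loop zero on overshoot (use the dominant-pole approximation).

Forward path: (7.16 + 0.64s)·8.6/(s(s+6.7)). The closed-loop characteristic equation is s² + (6.7 + 8.6·0.64)s + 8.6·7.16 = 0.
That is s² + 12.2s + 61.58 = 0, so ω_n = 7.847 rad/s and ζ = 12.2/(2·7.847) = 0.7776.
%OS = 100·exp(−πζ/√(1−ζ²)) = 2.05%.

2.05%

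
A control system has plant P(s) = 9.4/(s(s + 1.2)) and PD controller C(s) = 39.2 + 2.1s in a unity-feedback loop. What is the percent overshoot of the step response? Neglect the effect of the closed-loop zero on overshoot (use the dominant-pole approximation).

Forward path: (39.2 + 2.1s)·9.4/(s(s+1.2)). The closed-loop characteristic equation is s² + (1.2 + 9.4·2.1)s + 9.4·39.2 = 0.
That is s² + 20.94s + 368.5 = 0, so ω_n = 19.2 rad/s and ζ = 20.94/(2·19.2) = 0.5454.
%OS = 100·exp(−πζ/√(1−ζ²)) = 12.9%.

12.9%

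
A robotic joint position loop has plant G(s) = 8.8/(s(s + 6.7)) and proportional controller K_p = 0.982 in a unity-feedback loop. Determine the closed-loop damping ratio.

ζ = 1.14

With unity feedback the closed-loop characteristic equation is s² + 6.7s + 0.982·8.8 = s² + 6.7s + 8.642 = 0.
Matching s² + 2ζω_n s + ω_n²: ω_n = √8.642 = 2.94 rad/s and 2ζω_n = 6.7, so ζ = 6.7/(2·2.94) = 1.14.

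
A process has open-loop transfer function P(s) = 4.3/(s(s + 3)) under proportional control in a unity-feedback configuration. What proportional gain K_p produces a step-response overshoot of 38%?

K_p = 6.04

From %OS = 100·exp(−πζ/√(1−ζ²)) = 38%, ζ = −ln(0.38)/√(π²+ln²(0.38)) = 0.2943.
Characteristic equation s² + 3s + 4.3K_p = 0 gives ζ = 3/(2√(4.3K_p)).
Setting ζ = 0.2943: √(4.3K_p) = 3/(2·0.2943) = 5.096, so K_p = 25.97/4.3 = 6.04.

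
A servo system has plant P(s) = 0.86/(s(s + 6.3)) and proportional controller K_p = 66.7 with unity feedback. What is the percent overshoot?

23.8%

The closed-loop denominator s² + 6.3s + 57.36 gives ω_n = √57.36 = 7.574 and ζ = 6.3/(2ω_n) = 0.4159.
%OS = 100·exp(−πζ/√(1−ζ²)) = 100·exp(−π·0.4159/√0.827) = 23.8%.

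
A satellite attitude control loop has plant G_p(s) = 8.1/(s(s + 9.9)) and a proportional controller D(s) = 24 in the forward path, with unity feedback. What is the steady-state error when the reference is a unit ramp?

0.0509

The loop has one pole at the origin (type 1). Velocity error constant K_v = lim_{s→0} s·D(s)G_p(s) = 24·8.1/9.9 = 19.64.
Steady-state error to a unit ramp: e_ss = 1/K_v = 0.0509.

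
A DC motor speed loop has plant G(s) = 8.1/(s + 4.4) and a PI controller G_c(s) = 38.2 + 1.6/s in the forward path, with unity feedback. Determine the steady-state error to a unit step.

The open loop G_c(s)G(s) has a pole at the origin (type 1), so the static position error constant is infinite and e_ss = 1/(1+∞) = 0.

0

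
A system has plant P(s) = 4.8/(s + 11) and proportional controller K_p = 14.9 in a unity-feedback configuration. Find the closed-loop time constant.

τ = 0.0121 s

Closed-loop transfer function: T(s) = K_p·P(s)/(1 + K_p·P(s)) = 71.52/(s + 11 + 71.52) = 71.52/(s + 82.52).
Time constant τ = 1/82.52 = 0.0121 s.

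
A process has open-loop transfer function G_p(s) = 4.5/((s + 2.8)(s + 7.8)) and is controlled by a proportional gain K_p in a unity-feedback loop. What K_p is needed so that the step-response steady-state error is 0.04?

K_p = 116

The loop is type 0, so e_ss(step) = 1/(1 + K_pos) with K_pos = K_p·G_p(0).
G_p(0) = 0.206. Require 1/(1 + K_p·0.206) = 0.04, so 1 + 0.206·K_p = 25.
K_p = (25 − 1)/0.206 = 116.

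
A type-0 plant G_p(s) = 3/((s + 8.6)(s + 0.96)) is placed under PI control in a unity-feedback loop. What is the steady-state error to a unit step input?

The PI controller's integrator makes the forward path type 1, so e_ss to a step is zero.

0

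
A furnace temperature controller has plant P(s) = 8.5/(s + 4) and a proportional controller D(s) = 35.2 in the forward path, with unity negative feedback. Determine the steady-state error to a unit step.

The loop is type 0. Static position error constant K_pos = D(0)·P(0) = 35.2·2.125 = 74.8.
Steady-state error to a unit step: e_ss = 1/(1+K_pos) = 1/75.8 = 0.0132.

0.0132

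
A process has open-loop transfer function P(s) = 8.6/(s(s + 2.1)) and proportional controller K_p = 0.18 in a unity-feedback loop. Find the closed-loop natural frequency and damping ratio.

The closed-loop denominator is s(s+2.1) + 0.18·8.6 = s² + 2.1s + 1.548.
So ω_n² = 1.548 ⇒ ω_n = 1.244 rad/s, and ζ = 2.1/(2ω_n) = 0.844.

ω_n = 1.24 rad/s, ζ = 0.844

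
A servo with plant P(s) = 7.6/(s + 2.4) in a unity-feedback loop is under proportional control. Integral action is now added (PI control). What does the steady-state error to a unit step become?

0

The integrator makes K_pos = lim_{s→0} C(s)G(s) infinite, so e_ss = 1/(1+K_pos) = 0.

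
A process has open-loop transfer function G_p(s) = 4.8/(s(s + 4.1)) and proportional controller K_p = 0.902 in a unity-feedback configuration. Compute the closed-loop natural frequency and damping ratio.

ω_n = 2.08 rad/s, ζ = 0.985

With unity feedback the closed-loop characteristic equation is s² + 4.1s + 0.902·4.8 = s² + 4.1s + 4.33 = 0.
So ω_n² = 4.33 ⇒ ω_n = 2.081 rad/s, and ζ = 4.1/(2ω_n) = 0.985.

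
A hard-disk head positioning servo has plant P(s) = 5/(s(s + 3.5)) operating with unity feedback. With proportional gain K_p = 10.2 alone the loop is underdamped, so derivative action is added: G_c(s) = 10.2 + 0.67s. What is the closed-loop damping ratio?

Forward path: (10.2 + 0.67s)·5/(s(s+3.5)). The closed-loop characteristic equation is s² + (3.5 + 5·0.67)s + 5·10.2 = 0.
That is s² + 6.85s + 51 = 0, so ω_n = 7.141 rad/s and ζ = 6.85/(2·7.141) = 0.4796.

ζ = 0.48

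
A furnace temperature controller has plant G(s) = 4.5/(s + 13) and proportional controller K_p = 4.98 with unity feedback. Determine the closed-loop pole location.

Closed-loop transfer function: T(s) = K_p·G(s)/(1 + K_p·G(s)) = 22.41/(s + 13 + 22.41) = 22.41/(s + 35.41).
The closed-loop pole is at s = −35.41.

s = -35.41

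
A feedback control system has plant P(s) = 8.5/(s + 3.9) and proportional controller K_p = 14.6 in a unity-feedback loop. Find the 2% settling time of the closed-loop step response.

T_s ≈ 0.0312 s

Closed-loop transfer function: T(s) = K_p·P(s)/(1 + K_p·P(s)) = 124.1/(s + 3.9 + 124.1) = 124.1/(s + 128).
Time constant τ = 1/128 = 0.007812 s, so the 2% settling time is about 4τ = 0.0312 s.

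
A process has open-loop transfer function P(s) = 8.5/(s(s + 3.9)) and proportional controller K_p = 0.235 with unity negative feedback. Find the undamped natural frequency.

1 + K_p·P(s) = 0 gives s² + 3.9s + 1.997 = 0.
Matching s² + 2ζω_n s + ω_n²: ω_n = √1.997 = 1.413 rad/s and 2ζω_n = 3.9, so ζ = 3.9/(2·1.413) = 1.38.

ω_n = 1.41 rad/s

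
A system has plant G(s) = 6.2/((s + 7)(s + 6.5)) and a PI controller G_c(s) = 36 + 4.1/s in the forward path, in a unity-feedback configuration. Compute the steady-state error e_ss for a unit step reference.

The open loop G_c(s)G(s) has a pole at the origin (type 1), so the static position error constant is infinite and e_ss = 1/(1+∞) = 0.

0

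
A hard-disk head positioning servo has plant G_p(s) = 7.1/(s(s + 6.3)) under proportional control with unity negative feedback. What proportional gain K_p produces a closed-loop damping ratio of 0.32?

Closed-loop characteristic equation: s² + 6.3s + K_p·7.1 = 0.
So ω_n = √(7.1K_p) and 2ζω_n = 6.3, giving ζ = 6.3/(2√(7.1K_p)).
Setting ζ = 0.32: √(7.1K_p) = 6.3/(2·0.32) = 9.844, so K_p = 96.9/7.1 = 13.6.

K_p = 13.6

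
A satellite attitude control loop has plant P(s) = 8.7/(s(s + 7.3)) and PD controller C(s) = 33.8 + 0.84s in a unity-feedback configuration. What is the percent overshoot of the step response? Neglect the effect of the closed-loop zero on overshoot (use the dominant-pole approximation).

Forward path: (33.8 + 0.84s)·8.7/(s(s+7.3)). The closed-loop characteristic equation is s² + (7.3 + 8.7·0.84)s + 8.7·33.8 = 0.
That is s² + 14.61s + 294.1 = 0, so ω_n = 17.15 rad/s and ζ = 14.61/(2·17.15) = 0.4259.
%OS = 100·exp(−πζ/√(1−ζ²)) = 22.8%.

22.8%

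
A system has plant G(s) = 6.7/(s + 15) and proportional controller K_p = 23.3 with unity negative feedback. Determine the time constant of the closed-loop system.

τ = 0.00584 s

Closed-loop transfer function: T(s) = K_p·G(s)/(1 + K_p·G(s)) = 156.1/(s + 15 + 156.1) = 156.1/(s + 171.1).
Time constant τ = 1/171.1 = 0.00584 s.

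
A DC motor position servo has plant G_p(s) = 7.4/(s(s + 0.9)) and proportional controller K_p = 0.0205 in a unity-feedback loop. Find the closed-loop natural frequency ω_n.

ω_n = 0.389 rad/s

1 + K_p·G_p(s) = 0 gives s² + 0.9s + 0.1517 = 0.
Matching s² + 2ζω_n s + ω_n²: ω_n = √0.1517 = 0.3895 rad/s and 2ζω_n = 0.9, so ζ = 0.9/(2·0.3895) = 1.16.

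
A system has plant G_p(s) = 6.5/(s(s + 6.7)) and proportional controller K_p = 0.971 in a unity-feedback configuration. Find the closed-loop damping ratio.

ζ = 1.33

With unity feedback the closed-loop characteristic equation is s² + 6.7s + 0.971·6.5 = s² + 6.7s + 6.311 = 0.
Matching s² + 2ζω_n s + ω_n²: ω_n = √6.311 = 2.512 rad/s and 2ζω_n = 6.7, so ζ = 6.7/(2·2.512) = 1.33.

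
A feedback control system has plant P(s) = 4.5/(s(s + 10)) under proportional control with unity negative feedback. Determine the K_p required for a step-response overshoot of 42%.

From %OS = 100·exp(−πζ/√(1−ζ²)) = 42%, ζ = −ln(0.42)/√(π²+ln²(0.42)) = 0.2662.
Characteristic equation s² + 10s + 4.5K_p = 0 gives ζ = 10/(2√(4.5K_p)).
Setting ζ = 0.2662: √(4.5K_p) = 10/(2·0.2662) = 18.78, so K_p = 352.9/4.5 = 78.4.

K_p = 78.4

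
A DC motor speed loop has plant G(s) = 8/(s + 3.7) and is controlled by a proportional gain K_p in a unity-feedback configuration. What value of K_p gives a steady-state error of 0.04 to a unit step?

K_p = 11.1

For a type-0 loop with proportional control, e_ss = 1/(1 + K_p·G(0)).
G(0) = 2.162. Require 1/(1 + K_p·2.162) = 0.04, so 1 + 2.162·K_p = 25.
K_p = (25 − 1)/2.162 = 11.1.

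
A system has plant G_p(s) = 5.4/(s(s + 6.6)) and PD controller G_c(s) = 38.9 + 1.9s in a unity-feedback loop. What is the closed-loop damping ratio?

ζ = 0.582

Forward path: (38.9 + 1.9s)·5.4/(s(s+6.6)). The closed-loop characteristic equation is s² + (6.6 + 5.4·1.9)s + 5.4·38.9 = 0.
That is s² + 16.86s + 210.1 = 0, so ω_n = 14.49 rad/s and ζ = 16.86/(2·14.49) = 0.5816.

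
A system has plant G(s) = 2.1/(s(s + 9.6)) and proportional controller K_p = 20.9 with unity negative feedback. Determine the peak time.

From 1 + K_pG(s) = 0: s² + 9.6s + 43.89 = 0 ⇒ ω_n = 6.625, ζ = 0.7245.
Damped frequency ω_d = ω_n√(1−ζ²) = 4.566 rad/s, so peak time T_p = π/ω_d = 0.688 s.

T_p = 0.688 s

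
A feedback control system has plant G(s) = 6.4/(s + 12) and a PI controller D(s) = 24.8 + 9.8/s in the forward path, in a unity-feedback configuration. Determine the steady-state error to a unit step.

The open loop D(s)G(s) has a pole at the origin (type 1), so the static position error constant is infinite and e_ss = 1/(1+∞) = 0.

0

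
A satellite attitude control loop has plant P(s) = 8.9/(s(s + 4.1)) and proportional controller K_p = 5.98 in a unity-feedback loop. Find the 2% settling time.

The closed-loop denominator s² + 4.1s + 53.22 gives ω_n = √53.22 = 7.295 and ζ = 4.1/(2ω_n) = 0.281.
2% settling time T_s ≈ 4/(ζω_n) = 4/2.05 = 1.95 s.

T_s ≈ 1.95 s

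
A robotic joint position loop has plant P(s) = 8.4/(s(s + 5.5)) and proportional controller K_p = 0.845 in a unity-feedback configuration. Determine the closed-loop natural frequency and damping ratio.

With unity feedback the closed-loop characteristic equation is s² + 5.5s + 0.845·8.4 = s² + 5.5s + 7.098 = 0.
So ω_n² = 7.098 ⇒ ω_n = 2.664 rad/s, and ζ = 5.5/(2ω_n) = 1.03.

ω_n = 2.66 rad/s, ζ = 1.03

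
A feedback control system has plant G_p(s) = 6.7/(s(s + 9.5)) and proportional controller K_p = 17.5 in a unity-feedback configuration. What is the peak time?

The closed-loop denominator s² + 9.5s + 117.2 gives ω_n = √117.2 = 10.83 and ζ = 9.5/(2ω_n) = 0.4387.
Damped frequency ω_d = ω_n√(1−ζ²) = 9.731 rad/s, so peak time T_p = π/ω_d = 0.323 s.

T_p = 0.323 s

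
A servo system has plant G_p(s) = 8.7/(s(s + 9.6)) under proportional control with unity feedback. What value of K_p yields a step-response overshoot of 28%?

From %OS = 100·exp(−πζ/√(1−ζ²)) = 28%, ζ = −ln(0.28)/√(π²+ln²(0.28)) = 0.3755.
Characteristic equation s² + 9.6s + 8.7K_p = 0 gives ζ = 9.6/(2√(8.7K_p)).
Setting ζ = 0.3755: √(8.7K_p) = 9.6/(2·0.3755) = 12.78, so K_p = 163.4/8.7 = 18.8.

K_p = 18.8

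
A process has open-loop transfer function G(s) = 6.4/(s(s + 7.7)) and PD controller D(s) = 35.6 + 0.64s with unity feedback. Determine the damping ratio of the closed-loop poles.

ζ = 0.391

Forward path: (35.6 + 0.64s)·6.4/(s(s+7.7)). The closed-loop characteristic equation is s² + (7.7 + 6.4·0.64)s + 6.4·35.6 = 0.
That is s² + 11.8s + 227.8 = 0, so ω_n = 15.09 rad/s and ζ = 11.8/(2·15.09) = 0.3907.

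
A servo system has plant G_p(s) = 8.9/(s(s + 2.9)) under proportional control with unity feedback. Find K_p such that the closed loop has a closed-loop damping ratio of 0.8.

Closed-loop characteristic equation: s² + 2.9s + K_p·8.9 = 0.
So ω_n = √(8.9K_p) and 2ζω_n = 2.9, giving ζ = 2.9/(2√(8.9K_p)).
Setting ζ = 0.8: √(8.9K_p) = 2.9/(2·0.8) = 1.812, so K_p = 3.285/8.9 = 0.369.

K_p = 0.369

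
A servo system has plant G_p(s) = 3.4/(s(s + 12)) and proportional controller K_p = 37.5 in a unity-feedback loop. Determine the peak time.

The closed-loop denominator s² + 12s + 127.5 gives ω_n = √127.5 = 11.29 and ζ = 12/(2ω_n) = 0.5314.
Damped frequency ω_d = ω_n√(1−ζ²) = 9.566 rad/s, so peak time T_p = π/ω_d = 0.328 s.

T_p = 0.328 s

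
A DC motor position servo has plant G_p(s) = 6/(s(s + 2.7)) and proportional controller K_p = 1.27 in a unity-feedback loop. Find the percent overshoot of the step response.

The closed-loop denominator s² + 2.7s + 7.62 gives ω_n = √7.62 = 2.76 and ζ = 2.7/(2ω_n) = 0.4891.
%OS = 100·exp(−πζ/√(1−ζ²)) = 100·exp(−π·0.4891/√0.7608) = 17.2%.

17.2%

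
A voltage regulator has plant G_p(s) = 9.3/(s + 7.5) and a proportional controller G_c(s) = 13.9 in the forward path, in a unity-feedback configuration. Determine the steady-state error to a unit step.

0.0548

The loop is type 0. Static position error constant K_pos = G_c(0)·G_p(0) = 13.9·1.24 = 17.24.
Steady-state error to a unit step: e_ss = 1/(1+K_pos) = 1/18.24 = 0.0548.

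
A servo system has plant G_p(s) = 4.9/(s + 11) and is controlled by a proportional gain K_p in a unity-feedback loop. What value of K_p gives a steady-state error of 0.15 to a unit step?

K_p = 12.7

The loop is type 0, so e_ss(step) = 1/(1 + K_pos) with K_pos = K_p·G_p(0).
G_p(0) = 0.4455. Require 1/(1 + K_p·0.4455) = 0.15, so 1 + 0.4455·K_p = 6.667.
K_p = (6.667 − 1)/0.4455 = 12.7.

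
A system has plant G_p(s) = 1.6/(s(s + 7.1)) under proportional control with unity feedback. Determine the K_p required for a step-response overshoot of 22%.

From %OS = 100·exp(−πζ/√(1−ζ²)) = 22%, ζ = −ln(0.22)/√(π²+ln²(0.22)) = 0.4342.
Characteristic equation s² + 7.1s + 1.6K_p = 0 gives ζ = 7.1/(2√(1.6K_p)).
Setting ζ = 0.4342: √(1.6K_p) = 7.1/(2·0.4342) = 8.177, so K_p = 66.86/1.6 = 41.8.

K_p = 41.8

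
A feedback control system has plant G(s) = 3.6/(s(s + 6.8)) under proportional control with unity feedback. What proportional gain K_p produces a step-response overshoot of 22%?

From %OS = 100·exp(−πζ/√(1−ζ²)) = 22%, ζ = −ln(0.22)/√(π²+ln²(0.22)) = 0.4342.
Characteristic equation s² + 6.8s + 3.6K_p = 0 gives ζ = 6.8/(2√(3.6K_p)).
Setting ζ = 0.4342: √(3.6K_p) = 6.8/(2·0.4342) = 7.831, so K_p = 61.33/3.6 = 17.

K_p = 17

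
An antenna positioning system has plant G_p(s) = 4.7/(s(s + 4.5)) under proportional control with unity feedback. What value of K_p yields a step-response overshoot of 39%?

K_p = 13.1

From %OS = 100·exp(−πζ/√(1−ζ²)) = 39%, ζ = −ln(0.39)/√(π²+ln²(0.39)) = 0.2871.
Characteristic equation s² + 4.5s + 4.7K_p = 0 gives ζ = 4.5/(2√(4.7K_p)).
Setting ζ = 0.2871: √(4.7K_p) = 4.5/(2·0.2871) = 7.837, so K_p = 61.42/4.7 = 13.1.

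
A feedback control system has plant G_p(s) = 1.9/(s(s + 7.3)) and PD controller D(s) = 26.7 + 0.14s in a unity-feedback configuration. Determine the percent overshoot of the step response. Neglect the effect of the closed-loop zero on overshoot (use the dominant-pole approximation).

Forward path: (26.7 + 0.14s)·1.9/(s(s+7.3)). The closed-loop characteristic equation is s² + (7.3 + 1.9·0.14)s + 1.9·26.7 = 0.
That is s² + 7.566s + 50.73 = 0, so ω_n = 7.122 rad/s and ζ = 7.566/(2·7.122) = 0.5311.
%OS = 100·exp(−πζ/√(1−ζ²)) = 14%.

14%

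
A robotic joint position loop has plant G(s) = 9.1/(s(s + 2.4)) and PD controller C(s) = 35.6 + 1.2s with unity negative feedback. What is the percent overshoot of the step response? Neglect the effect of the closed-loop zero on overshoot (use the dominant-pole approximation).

Forward path: (35.6 + 1.2s)·9.1/(s(s+2.4)). The closed-loop characteristic equation is s² + (2.4 + 9.1·1.2)s + 9.1·35.6 = 0.
That is s² + 13.32s + 324 = 0, so ω_n = 18 rad/s and ζ = 13.32/(2·18) = 0.37.
%OS = 100·exp(−πζ/√(1−ζ²)) = 28.6%.

28.6%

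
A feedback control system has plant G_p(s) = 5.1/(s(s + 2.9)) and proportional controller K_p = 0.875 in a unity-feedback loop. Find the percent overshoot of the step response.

5.15%

Closed-loop characteristic equation: s² + 2.9s + 4.462 = 0, so ω_n = 2.112 rad/s and ζ = 2.9/(2·2.112) = 0.6864.
%OS = 100·exp(−πζ/√(1−ζ²)) = 100·exp(−π·0.6864/√0.5289) = 5.15%.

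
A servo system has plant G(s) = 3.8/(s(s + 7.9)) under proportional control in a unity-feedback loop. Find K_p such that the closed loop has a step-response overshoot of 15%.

K_p = 15.4

From %OS = 100·exp(−πζ/√(1−ζ²)) = 15%, ζ = −ln(0.15)/√(π²+ln²(0.15)) = 0.5169.
Characteristic equation s² + 7.9s + 3.8K_p = 0 gives ζ = 7.9/(2√(3.8K_p)).
Setting ζ = 0.5169: √(3.8K_p) = 7.9/(2·0.5169) = 7.641, so K_p = 58.39/3.8 = 15.4.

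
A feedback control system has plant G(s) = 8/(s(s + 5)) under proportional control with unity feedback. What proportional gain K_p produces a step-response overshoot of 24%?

From %OS = 100·exp(−πζ/√(1−ζ²)) = 24%, ζ = −ln(0.24)/√(π²+ln²(0.24)) = 0.4136.
Characteristic equation s² + 5s + 8K_p = 0 gives ζ = 5/(2√(8K_p)).
Setting ζ = 0.4136: √(8K_p) = 5/(2·0.4136) = 6.045, so K_p = 36.54/8 = 4.57.

K_p = 4.57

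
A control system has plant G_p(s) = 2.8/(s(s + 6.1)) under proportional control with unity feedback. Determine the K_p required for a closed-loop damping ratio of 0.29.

K_p = 39.5

Closed-loop characteristic equation: s² + 6.1s + K_p·2.8 = 0.
So ω_n = √(2.8K_p) and 2ζω_n = 6.1, giving ζ = 6.1/(2√(2.8K_p)).
Setting ζ = 0.29: √(2.8K_p) = 6.1/(2·0.29) = 10.52, so K_p = 110.6/2.8 = 39.5.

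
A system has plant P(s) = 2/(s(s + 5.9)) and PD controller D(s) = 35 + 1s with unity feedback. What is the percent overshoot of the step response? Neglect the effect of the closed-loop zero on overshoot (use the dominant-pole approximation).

18.6%

Forward path: (35 + 1s)·2/(s(s+5.9)). The closed-loop characteristic equation is s² + (5.9 + 2·1)s + 2·35 = 0.
That is s² + 7.9s + 70 = 0, so ω_n = 8.367 rad/s and ζ = 7.9/(2·8.367) = 0.4721.
%OS = 100·exp(−πζ/√(1−ζ²)) = 18.6%.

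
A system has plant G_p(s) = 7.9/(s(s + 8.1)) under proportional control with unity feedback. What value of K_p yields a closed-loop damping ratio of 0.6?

Closed-loop characteristic equation: s² + 8.1s + K_p·7.9 = 0.
So ω_n = √(7.9K_p) and 2ζω_n = 8.1, giving ζ = 8.1/(2√(7.9K_p)).
Setting ζ = 0.6: √(7.9K_p) = 8.1/(2·0.6) = 6.75, so K_p = 45.56/7.9 = 5.77.

K_p = 5.77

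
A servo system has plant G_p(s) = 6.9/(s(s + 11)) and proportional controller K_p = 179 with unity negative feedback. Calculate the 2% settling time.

From 1 + K_pG_p(s) = 0: s² + 11s + 1235 = 0 ⇒ ω_n = 35.14, ζ = 0.1565.
2% settling time T_s ≈ 4/(ζω_n) = 4/5.5 = 0.727 s.

T_s ≈ 0.727 s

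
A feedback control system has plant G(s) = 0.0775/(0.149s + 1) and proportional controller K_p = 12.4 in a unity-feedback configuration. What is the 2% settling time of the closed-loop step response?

T_s ≈ 0.304 s

Closed loop: T(s) = K_p·G/(1+K_p·G) = 0.961/(0.149s + 1 + 0.961), with pole at s = −(1 + 0.961)/0.149 = −13.16.
τ = 1/13.16 = 0.07598 s, so 2% settling time ≈ 4τ = 0.304 s.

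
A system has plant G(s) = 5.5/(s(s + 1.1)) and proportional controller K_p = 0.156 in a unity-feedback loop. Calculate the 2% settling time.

T_s ≈ 7.27 s

Closed-loop characteristic equation: s² + 1.1s + 0.858 = 0, so ω_n = 0.9263 rad/s and ζ = 1.1/(2·0.9263) = 0.5938.
2% settling time T_s ≈ 4/(ζω_n) = 4/0.55 = 7.27 s.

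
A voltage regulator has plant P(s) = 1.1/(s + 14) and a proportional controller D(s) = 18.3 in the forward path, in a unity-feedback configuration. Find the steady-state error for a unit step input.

The loop is type 0. Static position error constant K_pos = D(0)·P(0) = 18.3·0.07857 = 1.438.
Steady-state error to a unit step: e_ss = 1/(1+K_pos) = 1/2.438 = 0.41.

0.41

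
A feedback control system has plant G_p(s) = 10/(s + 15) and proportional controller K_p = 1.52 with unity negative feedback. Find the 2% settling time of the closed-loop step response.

Closed-loop transfer function: T(s) = K_p·G_p(s)/(1 + K_p·G_p(s)) = 15.2/(s + 15 + 15.2) = 15.2/(s + 30.2).
Time constant τ = 1/30.2 = 0.03311 s, so the 2% settling time is about 4τ = 0.132 s.

T_s ≈ 0.132 s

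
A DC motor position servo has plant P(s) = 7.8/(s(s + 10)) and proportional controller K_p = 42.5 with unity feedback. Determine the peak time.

T_p = 0.179 s

Closed-loop characteristic equation: s² + 10s + 331.5 = 0, so ω_n = 18.21 rad/s and ζ = 10/(2·18.21) = 0.2746.
Damped frequency ω_d = ω_n√(1−ζ²) = 17.51 rad/s, so peak time T_p = π/ω_d = 0.179 s.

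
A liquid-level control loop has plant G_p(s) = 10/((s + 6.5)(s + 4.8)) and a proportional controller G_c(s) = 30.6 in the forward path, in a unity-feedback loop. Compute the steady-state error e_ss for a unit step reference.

The loop is type 0. Static position error constant K_pos = G_c(0)·G_p(0) = 30.6·0.3205 = 9.808.
Steady-state error to a unit step: e_ss = 1/(1+K_pos) = 1/10.81 = 0.0925.

0.0925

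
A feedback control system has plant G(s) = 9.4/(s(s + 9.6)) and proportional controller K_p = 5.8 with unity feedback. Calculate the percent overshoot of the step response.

From 1 + K_pG(s) = 0: s² + 9.6s + 54.52 = 0 ⇒ ω_n = 7.384, ζ = 0.6501.
%OS = 100·exp(−πζ/√(1−ζ²)) = 100·exp(−π·0.6501/√0.5774) = 6.8%.

6.8%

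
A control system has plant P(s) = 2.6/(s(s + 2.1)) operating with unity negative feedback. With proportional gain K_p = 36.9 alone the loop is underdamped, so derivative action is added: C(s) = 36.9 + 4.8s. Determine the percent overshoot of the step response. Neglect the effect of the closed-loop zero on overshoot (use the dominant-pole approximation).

3.02%

Forward path: (36.9 + 4.8s)·2.6/(s(s+2.1)). The closed-loop characteristic equation is s² + (2.1 + 2.6·4.8)s + 2.6·36.9 = 0.
That is s² + 14.58s + 95.94 = 0, so ω_n = 9.795 rad/s and ζ = 14.58/(2·9.795) = 0.7443.
%OS = 100·exp(−πζ/√(1−ζ²)) = 3.02%.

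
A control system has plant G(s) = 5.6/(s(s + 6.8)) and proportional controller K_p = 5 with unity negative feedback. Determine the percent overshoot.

7.18%

From 1 + K_pG(s) = 0: s² + 6.8s + 28 = 0 ⇒ ω_n = 5.292, ζ = 0.6425.
%OS = 100·exp(−πζ/√(1−ζ²)) = 100·exp(−π·0.6425/√0.5871) = 7.18%.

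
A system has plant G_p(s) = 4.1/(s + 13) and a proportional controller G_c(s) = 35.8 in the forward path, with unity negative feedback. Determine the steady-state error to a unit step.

0.0814

The loop is type 0. Static position error constant K_pos = G_c(0)·G_p(0) = 35.8·0.3154 = 11.29.
Steady-state error to a unit step: e_ss = 1/(1+K_pos) = 1/12.29 = 0.0814.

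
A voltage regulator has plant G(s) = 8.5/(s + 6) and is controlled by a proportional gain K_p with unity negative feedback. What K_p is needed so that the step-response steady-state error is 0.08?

K_p = 8.12

For a type-0 loop with proportional control, e_ss = 1/(1 + K_p·G(0)).
G(0) = 1.417. Require 1/(1 + K_p·1.417) = 0.08, so 1 + 1.417·K_p = 12.5.
K_p = (12.5 − 1)/1.417 = 8.12.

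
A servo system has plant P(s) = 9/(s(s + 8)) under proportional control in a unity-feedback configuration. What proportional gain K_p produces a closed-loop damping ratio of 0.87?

K_p = 2.35

Closed-loop characteristic equation: s² + 8s + K_p·9 = 0.
So ω_n = √(9K_p) and 2ζω_n = 8, giving ζ = 8/(2√(9K_p)).
Setting ζ = 0.87: √(9K_p) = 8/(2·0.87) = 4.598, so K_p = 21.14/9 = 2.35.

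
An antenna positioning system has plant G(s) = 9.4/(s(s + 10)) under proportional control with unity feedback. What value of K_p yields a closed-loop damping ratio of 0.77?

K_p = 4.49

Closed-loop characteristic equation: s² + 10s + K_p·9.4 = 0.
So ω_n = √(9.4K_p) and 2ζω_n = 10, giving ζ = 10/(2√(9.4K_p)).
Setting ζ = 0.77: √(9.4K_p) = 10/(2·0.77) = 6.494, so K_p = 42.17/9.4 = 4.49.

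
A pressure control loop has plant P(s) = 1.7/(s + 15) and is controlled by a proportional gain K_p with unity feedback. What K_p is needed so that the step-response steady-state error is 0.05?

For a type-0 loop with proportional control, e_ss = 1/(1 + K_p·P(0)).
P(0) = 0.1133. Require 1/(1 + K_p·0.1133) = 0.05, so 1 + 0.1133·K_p = 20.
K_p = (20 − 1)/0.1133 = 168.

K_p = 168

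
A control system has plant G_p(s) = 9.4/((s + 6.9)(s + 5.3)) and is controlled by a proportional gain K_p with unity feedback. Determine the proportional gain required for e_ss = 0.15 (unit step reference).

For a type-0 loop with proportional control, e_ss = 1/(1 + K_p·G_p(0)).
G_p(0) = 0.257. Require 1/(1 + K_p·0.257) = 0.15, so 1 + 0.257·K_p = 6.667.
K_p = (6.667 − 1)/0.257 = 22.

K_p = 22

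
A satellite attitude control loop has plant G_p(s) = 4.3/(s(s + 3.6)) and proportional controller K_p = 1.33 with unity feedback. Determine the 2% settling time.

Closed-loop characteristic equation: s² + 3.6s + 5.719 = 0, so ω_n = 2.391 rad/s and ζ = 3.6/(2·2.391) = 0.7527.
2% settling time T_s ≈ 4/(ζω_n) = 4/1.8 = 2.22 s.

T_s ≈ 2.22 s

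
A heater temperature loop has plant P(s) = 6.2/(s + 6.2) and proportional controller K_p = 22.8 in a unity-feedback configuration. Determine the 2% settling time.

Closed-loop transfer function: T(s) = K_p·P(s)/(1 + K_p·P(s)) = 141.4/(s + 6.2 + 141.4) = 141.4/(s + 147.6).
Time constant τ = 1/147.6 = 0.006777 s, so the 2% settling time is about 4τ = 0.0271 s.

T_s ≈ 0.0271 s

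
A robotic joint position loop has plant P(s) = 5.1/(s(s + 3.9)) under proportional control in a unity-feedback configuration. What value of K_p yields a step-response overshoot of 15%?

K_p = 2.79

From %OS = 100·exp(−πζ/√(1−ζ²)) = 15%, ζ = −ln(0.15)/√(π²+ln²(0.15)) = 0.5169.
Characteristic equation s² + 3.9s + 5.1K_p = 0 gives ζ = 3.9/(2√(5.1K_p)).
Setting ζ = 0.5169: √(5.1K_p) = 3.9/(2·0.5169) = 3.772, so K_p = 14.23/5.1 = 2.79.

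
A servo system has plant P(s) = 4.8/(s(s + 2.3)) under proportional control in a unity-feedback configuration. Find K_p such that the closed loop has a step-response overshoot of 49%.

K_p = 5.62

From %OS = 100·exp(−πζ/√(1−ζ²)) = 49%, ζ = −ln(0.49)/√(π²+ln²(0.49)) = 0.2214.
Characteristic equation s² + 2.3s + 4.8K_p = 0 gives ζ = 2.3/(2√(4.8K_p)).
Setting ζ = 0.2214: √(4.8K_p) = 2.3/(2·0.2214) = 5.194, so K_p = 26.97/4.8 = 5.62.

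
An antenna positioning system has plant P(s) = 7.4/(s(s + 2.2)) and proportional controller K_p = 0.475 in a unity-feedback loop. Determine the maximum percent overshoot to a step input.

From 1 + K_pP(s) = 0: s² + 2.2s + 3.515 = 0 ⇒ ω_n = 1.875, ζ = 0.5867.
%OS = 100·exp(−πζ/√(1−ζ²)) = 100·exp(−π·0.5867/√0.6558) = 10.3%.

10.3%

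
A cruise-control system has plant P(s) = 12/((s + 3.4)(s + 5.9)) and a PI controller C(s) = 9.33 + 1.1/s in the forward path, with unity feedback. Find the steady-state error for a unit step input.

0

The open loop C(s)P(s) has a pole at the origin (type 1), so the static position error constant is infinite and e_ss = 1/(1+∞) = 0.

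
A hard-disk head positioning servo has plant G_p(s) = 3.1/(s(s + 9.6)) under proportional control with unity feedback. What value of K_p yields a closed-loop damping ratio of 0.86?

Closed-loop characteristic equation: s² + 9.6s + K_p·3.1 = 0.
So ω_n = √(3.1K_p) and 2ζω_n = 9.6, giving ζ = 9.6/(2√(3.1K_p)).
Setting ζ = 0.86: √(3.1K_p) = 9.6/(2·0.86) = 5.581, so K_p = 31.15/3.1 = 10.

K_p = 10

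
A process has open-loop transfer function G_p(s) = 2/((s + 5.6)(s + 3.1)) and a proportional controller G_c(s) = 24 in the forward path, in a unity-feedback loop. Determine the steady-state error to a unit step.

0.266

The loop is type 0. Static position error constant K_pos = G_c(0)·G_p(0) = 24·0.1152 = 2.765.
Steady-state error to a unit step: e_ss = 1/(1+K_pos) = 1/3.765 = 0.266.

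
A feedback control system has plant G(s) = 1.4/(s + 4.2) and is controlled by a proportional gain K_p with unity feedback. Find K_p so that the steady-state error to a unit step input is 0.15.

K_p = 17

Steady-state error for a unit step on this type-0 loop is 1/(1 + K_p·G(0)).
G(0) = 0.3333. Require 1/(1 + K_p·0.3333) = 0.15, so 1 + 0.3333·K_p = 6.667.
K_p = (6.667 − 1)/0.3333 = 17.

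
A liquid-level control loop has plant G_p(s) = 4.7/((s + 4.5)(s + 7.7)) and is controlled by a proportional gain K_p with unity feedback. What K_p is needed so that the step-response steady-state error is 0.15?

K_p = 41.8

Steady-state error for a unit step on this type-0 loop is 1/(1 + K_p·G_p(0)).
G_p(0) = 0.1356. Require 1/(1 + K_p·0.1356) = 0.15, so 1 + 0.1356·K_p = 6.667.
K_p = (6.667 − 1)/0.1356 = 41.8.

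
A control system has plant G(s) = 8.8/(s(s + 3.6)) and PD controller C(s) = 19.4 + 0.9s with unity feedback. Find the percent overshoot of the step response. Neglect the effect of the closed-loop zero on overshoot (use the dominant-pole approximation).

Forward path: (19.4 + 0.9s)·8.8/(s(s+3.6)). The closed-loop characteristic equation is s² + (3.6 + 8.8·0.9)s + 8.8·19.4 = 0.
That is s² + 11.52s + 170.7 = 0, so ω_n = 13.07 rad/s and ζ = 11.52/(2·13.07) = 0.4408.
%OS = 100·exp(−πζ/√(1−ζ²)) = 21.4%.

21.4%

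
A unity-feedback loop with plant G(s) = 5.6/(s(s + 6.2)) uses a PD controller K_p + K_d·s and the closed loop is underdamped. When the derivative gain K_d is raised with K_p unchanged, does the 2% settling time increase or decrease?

Characteristic equation s² + (6.2 + 5.6K_d)s + 5.6K_p = 0: raising K_d increases ζω_n = (6.2+5.6K_d)/2 while the loop stays underdamped, so T_s ≈ 4/(ζω_n) decreases.

decrease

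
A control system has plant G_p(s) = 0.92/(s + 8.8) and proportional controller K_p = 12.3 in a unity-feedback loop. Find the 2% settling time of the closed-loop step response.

T_s ≈ 0.199 s

Closed-loop transfer function: T(s) = K_p·G_p(s)/(1 + K_p·G_p(s)) = 11.32/(s + 8.8 + 11.32) = 11.32/(s + 20.12).
Time constant τ = 1/20.12 = 0.04971 s, so the 2% settling time is about 4τ = 0.199 s.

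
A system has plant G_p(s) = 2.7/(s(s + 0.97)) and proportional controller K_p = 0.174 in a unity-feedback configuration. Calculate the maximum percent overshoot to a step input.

Closed-loop characteristic equation: s² + 0.97s + 0.4698 = 0, so ω_n = 0.6854 rad/s and ζ = 0.97/(2·0.6854) = 0.7076.
%OS = 100·exp(−πζ/√(1−ζ²)) = 100·exp(−π·0.7076/√0.4993) = 4.3%.

4.3%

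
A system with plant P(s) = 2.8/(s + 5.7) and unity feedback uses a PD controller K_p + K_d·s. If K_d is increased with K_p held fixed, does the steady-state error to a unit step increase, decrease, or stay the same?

unchanged

K_d affects only the transient (the s-coefficient); the DC loop gain, and hence e_ss, depends only on K_p.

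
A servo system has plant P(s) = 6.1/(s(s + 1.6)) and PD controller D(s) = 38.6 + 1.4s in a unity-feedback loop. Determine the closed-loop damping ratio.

ζ = 0.33

Forward path: (38.6 + 1.4s)·6.1/(s(s+1.6)). The closed-loop characteristic equation is s² + (1.6 + 6.1·1.4)s + 6.1·38.6 = 0.
That is s² + 10.14s + 235.5 = 0, so ω_n = 15.34 rad/s and ζ = 10.14/(2·15.34) = 0.3304.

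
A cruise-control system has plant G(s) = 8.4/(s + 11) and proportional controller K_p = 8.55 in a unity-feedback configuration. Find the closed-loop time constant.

τ = 0.0121 s

Closed-loop transfer function: T(s) = K_p·G(s)/(1 + K_p·G(s)) = 71.82/(s + 11 + 71.82) = 71.82/(s + 82.82).
Time constant τ = 1/82.82 = 0.0121 s.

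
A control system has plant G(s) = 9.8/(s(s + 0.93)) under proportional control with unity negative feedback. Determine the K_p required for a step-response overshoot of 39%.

K_p = 0.268

From %OS = 100·exp(−πζ/√(1−ζ²)) = 39%, ζ = −ln(0.39)/√(π²+ln²(0.39)) = 0.2871.
Characteristic equation s² + 0.93s + 9.8K_p = 0 gives ζ = 0.93/(2√(9.8K_p)).
Setting ζ = 0.2871: √(9.8K_p) = 0.93/(2·0.2871) = 1.62, so K_p = 2.623/9.8 = 0.268.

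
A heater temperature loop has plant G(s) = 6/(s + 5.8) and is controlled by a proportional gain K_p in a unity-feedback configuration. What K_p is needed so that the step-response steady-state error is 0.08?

The loop is type 0, so e_ss(step) = 1/(1 + K_pos) with K_pos = K_p·G(0).
G(0) = 1.034. Require 1/(1 + K_p·1.034) = 0.08, so 1 + 1.034·K_p = 12.5.
K_p = (12.5 − 1)/1.034 = 11.1.

K_p = 11.1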